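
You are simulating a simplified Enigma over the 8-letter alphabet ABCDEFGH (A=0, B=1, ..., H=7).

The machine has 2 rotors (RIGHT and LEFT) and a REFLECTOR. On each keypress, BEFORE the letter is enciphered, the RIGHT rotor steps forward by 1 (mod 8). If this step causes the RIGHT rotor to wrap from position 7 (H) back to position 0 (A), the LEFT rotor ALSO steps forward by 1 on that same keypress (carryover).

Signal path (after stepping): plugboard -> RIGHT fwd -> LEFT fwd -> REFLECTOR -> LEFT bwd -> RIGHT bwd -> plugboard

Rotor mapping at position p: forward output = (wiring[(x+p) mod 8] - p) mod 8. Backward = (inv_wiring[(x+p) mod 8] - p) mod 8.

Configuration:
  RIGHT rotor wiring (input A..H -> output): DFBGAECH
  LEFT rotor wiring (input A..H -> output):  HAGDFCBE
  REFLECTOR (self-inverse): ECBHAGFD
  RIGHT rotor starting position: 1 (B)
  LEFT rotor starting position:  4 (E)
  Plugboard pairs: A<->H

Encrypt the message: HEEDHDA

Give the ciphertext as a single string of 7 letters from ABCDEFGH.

Answer: BDHEDFC

Derivation:
Char 1 ('H'): step: R->2, L=4; H->plug->A->R->H->L->H->refl->D->L'->E->R'->B->plug->B
Char 2 ('E'): step: R->3, L=4; E->plug->E->R->E->L->D->refl->H->L'->H->R'->D->plug->D
Char 3 ('E'): step: R->4, L=4; E->plug->E->R->H->L->H->refl->D->L'->E->R'->A->plug->H
Char 4 ('D'): step: R->5, L=4; D->plug->D->R->G->L->C->refl->B->L'->A->R'->E->plug->E
Char 5 ('H'): step: R->6, L=4; H->plug->A->R->E->L->D->refl->H->L'->H->R'->D->plug->D
Char 6 ('D'): step: R->7, L=4; D->plug->D->R->C->L->F->refl->G->L'->B->R'->F->plug->F
Char 7 ('A'): step: R->0, L->5 (L advanced); A->plug->H->R->H->L->A->refl->E->L'->B->R'->C->plug->C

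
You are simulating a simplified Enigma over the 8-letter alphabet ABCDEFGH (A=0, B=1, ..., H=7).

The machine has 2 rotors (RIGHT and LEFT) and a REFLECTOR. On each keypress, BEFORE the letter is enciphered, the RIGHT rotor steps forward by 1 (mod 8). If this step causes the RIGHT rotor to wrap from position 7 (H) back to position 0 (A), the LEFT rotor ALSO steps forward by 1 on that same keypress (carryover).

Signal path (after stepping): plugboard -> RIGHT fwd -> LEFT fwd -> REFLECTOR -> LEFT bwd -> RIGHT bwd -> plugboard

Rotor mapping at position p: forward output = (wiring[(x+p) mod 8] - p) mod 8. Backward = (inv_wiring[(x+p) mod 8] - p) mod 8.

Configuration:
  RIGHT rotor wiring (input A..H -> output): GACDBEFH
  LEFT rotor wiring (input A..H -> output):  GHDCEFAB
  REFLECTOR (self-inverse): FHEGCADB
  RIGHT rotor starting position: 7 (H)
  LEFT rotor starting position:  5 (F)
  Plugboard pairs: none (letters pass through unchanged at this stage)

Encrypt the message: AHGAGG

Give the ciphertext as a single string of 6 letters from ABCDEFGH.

Answer: EDDGCD

Derivation:
Char 1 ('A'): step: R->0, L->6 (L advanced); A->plug->A->R->G->L->G->refl->D->L'->B->R'->E->plug->E
Char 2 ('H'): step: R->1, L=6; H->plug->H->R->F->L->E->refl->C->L'->A->R'->D->plug->D
Char 3 ('G'): step: R->2, L=6; G->plug->G->R->E->L->F->refl->A->L'->C->R'->D->plug->D
Char 4 ('A'): step: R->3, L=6; A->plug->A->R->A->L->C->refl->E->L'->F->R'->G->plug->G
Char 5 ('G'): step: R->4, L=6; G->plug->G->R->G->L->G->refl->D->L'->B->R'->C->plug->C
Char 6 ('G'): step: R->5, L=6; G->plug->G->R->G->L->G->refl->D->L'->B->R'->D->plug->D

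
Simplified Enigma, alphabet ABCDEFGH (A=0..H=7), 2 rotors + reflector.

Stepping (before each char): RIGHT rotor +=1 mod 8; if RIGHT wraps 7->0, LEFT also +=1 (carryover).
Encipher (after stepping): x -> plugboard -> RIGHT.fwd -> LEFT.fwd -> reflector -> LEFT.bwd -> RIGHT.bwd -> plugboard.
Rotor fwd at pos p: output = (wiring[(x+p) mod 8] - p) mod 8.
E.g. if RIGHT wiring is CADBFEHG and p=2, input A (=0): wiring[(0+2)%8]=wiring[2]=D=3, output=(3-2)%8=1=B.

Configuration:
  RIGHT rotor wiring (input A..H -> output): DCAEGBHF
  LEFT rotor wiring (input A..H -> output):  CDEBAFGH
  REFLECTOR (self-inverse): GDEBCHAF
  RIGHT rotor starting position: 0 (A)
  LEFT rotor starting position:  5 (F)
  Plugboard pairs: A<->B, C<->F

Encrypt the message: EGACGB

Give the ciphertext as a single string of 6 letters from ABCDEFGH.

Answer: GDHBHA

Derivation:
Char 1 ('E'): step: R->1, L=5; E->plug->E->R->A->L->A->refl->G->L'->E->R'->G->plug->G
Char 2 ('G'): step: R->2, L=5; G->plug->G->R->B->L->B->refl->D->L'->H->R'->D->plug->D
Char 3 ('A'): step: R->3, L=5; A->plug->B->R->D->L->F->refl->H->L'->F->R'->H->plug->H
Char 4 ('C'): step: R->4, L=5; C->plug->F->R->G->L->E->refl->C->L'->C->R'->A->plug->B
Char 5 ('G'): step: R->5, L=5; G->plug->G->R->H->L->D->refl->B->L'->B->R'->H->plug->H
Char 6 ('B'): step: R->6, L=5; B->plug->A->R->B->L->B->refl->D->L'->H->R'->B->plug->A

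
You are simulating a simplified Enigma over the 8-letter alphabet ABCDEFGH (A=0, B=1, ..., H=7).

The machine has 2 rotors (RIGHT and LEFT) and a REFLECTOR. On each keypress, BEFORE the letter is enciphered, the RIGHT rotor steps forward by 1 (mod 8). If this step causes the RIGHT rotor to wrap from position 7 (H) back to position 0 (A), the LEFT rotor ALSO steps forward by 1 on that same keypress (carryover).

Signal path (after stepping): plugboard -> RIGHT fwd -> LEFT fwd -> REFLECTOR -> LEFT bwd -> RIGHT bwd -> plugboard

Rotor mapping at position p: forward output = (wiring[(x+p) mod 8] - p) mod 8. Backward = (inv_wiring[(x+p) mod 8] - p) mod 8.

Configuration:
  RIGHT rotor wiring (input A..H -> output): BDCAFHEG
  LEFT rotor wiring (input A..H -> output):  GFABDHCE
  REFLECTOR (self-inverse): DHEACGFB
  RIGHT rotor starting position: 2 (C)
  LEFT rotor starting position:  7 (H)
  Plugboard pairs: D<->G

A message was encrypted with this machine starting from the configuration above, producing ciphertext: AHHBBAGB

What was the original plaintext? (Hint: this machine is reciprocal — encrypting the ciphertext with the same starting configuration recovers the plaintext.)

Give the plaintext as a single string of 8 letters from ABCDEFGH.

Answer: CEAFDGAD

Derivation:
Char 1 ('A'): step: R->3, L=7; A->plug->A->R->F->L->E->refl->C->L'->E->R'->C->plug->C
Char 2 ('H'): step: R->4, L=7; H->plug->H->R->E->L->C->refl->E->L'->F->R'->E->plug->E
Char 3 ('H'): step: R->5, L=7; H->plug->H->R->A->L->F->refl->G->L'->C->R'->A->plug->A
Char 4 ('B'): step: R->6, L=7; B->plug->B->R->A->L->F->refl->G->L'->C->R'->F->plug->F
Char 5 ('B'): step: R->7, L=7; B->plug->B->R->C->L->G->refl->F->L'->A->R'->G->plug->D
Char 6 ('A'): step: R->0, L->0 (L advanced); A->plug->A->R->B->L->F->refl->G->L'->A->R'->D->plug->G
Char 7 ('G'): step: R->1, L=0; G->plug->D->R->E->L->D->refl->A->L'->C->R'->A->plug->A
Char 8 ('B'): step: R->2, L=0; B->plug->B->R->G->L->C->refl->E->L'->H->R'->G->plug->D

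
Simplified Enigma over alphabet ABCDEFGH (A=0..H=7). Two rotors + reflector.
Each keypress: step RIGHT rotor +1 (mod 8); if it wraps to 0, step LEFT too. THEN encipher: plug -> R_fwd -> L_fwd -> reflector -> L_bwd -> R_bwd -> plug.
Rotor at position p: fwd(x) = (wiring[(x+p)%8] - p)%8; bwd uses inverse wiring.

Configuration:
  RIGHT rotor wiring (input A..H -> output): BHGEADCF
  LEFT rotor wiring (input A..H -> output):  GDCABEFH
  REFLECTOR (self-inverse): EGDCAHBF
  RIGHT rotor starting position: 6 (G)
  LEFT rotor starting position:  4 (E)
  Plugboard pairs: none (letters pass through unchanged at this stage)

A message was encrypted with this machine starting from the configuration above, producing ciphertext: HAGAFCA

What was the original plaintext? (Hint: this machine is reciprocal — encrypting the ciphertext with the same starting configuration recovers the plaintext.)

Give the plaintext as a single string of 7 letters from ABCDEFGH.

Answer: GBCFEGE

Derivation:
Char 1 ('H'): step: R->7, L=4; H->plug->H->R->D->L->D->refl->C->L'->E->R'->G->plug->G
Char 2 ('A'): step: R->0, L->5 (L advanced); A->plug->A->R->B->L->A->refl->E->L'->H->R'->B->plug->B
Char 3 ('G'): step: R->1, L=5; G->plug->G->R->E->L->G->refl->B->L'->D->R'->C->plug->C
Char 4 ('A'): step: R->2, L=5; A->plug->A->R->E->L->G->refl->B->L'->D->R'->F->plug->F
Char 5 ('F'): step: R->3, L=5; F->plug->F->R->G->L->D->refl->C->L'->C->R'->E->plug->E
Char 6 ('C'): step: R->4, L=5; C->plug->C->R->G->L->D->refl->C->L'->C->R'->G->plug->G
Char 7 ('A'): step: R->5, L=5; A->plug->A->R->G->L->D->refl->C->L'->C->R'->E->plug->E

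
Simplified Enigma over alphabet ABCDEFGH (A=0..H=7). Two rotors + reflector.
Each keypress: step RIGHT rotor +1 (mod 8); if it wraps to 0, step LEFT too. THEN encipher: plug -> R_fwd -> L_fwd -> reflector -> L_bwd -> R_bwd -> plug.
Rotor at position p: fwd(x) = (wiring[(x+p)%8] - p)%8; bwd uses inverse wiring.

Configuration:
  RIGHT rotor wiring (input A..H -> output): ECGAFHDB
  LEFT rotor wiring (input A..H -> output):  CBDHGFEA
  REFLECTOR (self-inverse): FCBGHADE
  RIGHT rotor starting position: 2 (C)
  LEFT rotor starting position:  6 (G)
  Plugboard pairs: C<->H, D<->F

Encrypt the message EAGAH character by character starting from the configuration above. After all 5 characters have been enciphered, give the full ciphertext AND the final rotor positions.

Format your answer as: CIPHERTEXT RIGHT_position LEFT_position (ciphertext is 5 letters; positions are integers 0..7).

Char 1 ('E'): step: R->3, L=6; E->plug->E->R->G->L->A->refl->F->L'->E->R'->C->plug->H
Char 2 ('A'): step: R->4, L=6; A->plug->A->R->B->L->C->refl->B->L'->F->R'->D->plug->F
Char 3 ('G'): step: R->5, L=6; G->plug->G->R->D->L->D->refl->G->L'->A->R'->H->plug->C
Char 4 ('A'): step: R->6, L=6; A->plug->A->R->F->L->B->refl->C->L'->B->R'->H->plug->C
Char 5 ('H'): step: R->7, L=6; H->plug->C->R->D->L->D->refl->G->L'->A->R'->G->plug->G
Final: ciphertext=HFCCG, RIGHT=7, LEFT=6

Answer: HFCCG 7 6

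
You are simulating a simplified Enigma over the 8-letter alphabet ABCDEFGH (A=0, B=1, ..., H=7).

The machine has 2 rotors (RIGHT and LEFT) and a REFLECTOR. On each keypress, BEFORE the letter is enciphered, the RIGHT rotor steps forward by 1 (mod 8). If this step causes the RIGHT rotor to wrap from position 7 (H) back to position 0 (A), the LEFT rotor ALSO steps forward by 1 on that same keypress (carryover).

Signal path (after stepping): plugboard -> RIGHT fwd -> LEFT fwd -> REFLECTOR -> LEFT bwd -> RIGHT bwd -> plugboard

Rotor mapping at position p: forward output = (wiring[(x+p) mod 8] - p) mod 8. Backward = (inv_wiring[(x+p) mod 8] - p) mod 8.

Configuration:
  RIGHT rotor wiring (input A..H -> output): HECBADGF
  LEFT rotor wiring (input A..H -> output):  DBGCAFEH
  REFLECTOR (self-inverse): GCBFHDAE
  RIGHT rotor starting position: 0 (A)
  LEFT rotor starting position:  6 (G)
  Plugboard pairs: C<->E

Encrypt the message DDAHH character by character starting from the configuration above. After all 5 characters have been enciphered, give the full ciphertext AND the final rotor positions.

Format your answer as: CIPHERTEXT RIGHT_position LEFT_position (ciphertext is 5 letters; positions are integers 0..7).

Answer: FEGBD 5 6

Derivation:
Char 1 ('D'): step: R->1, L=6; D->plug->D->R->H->L->H->refl->E->L'->F->R'->F->plug->F
Char 2 ('D'): step: R->2, L=6; D->plug->D->R->B->L->B->refl->C->L'->G->R'->C->plug->E
Char 3 ('A'): step: R->3, L=6; A->plug->A->R->G->L->C->refl->B->L'->B->R'->G->plug->G
Char 4 ('H'): step: R->4, L=6; H->plug->H->R->F->L->E->refl->H->L'->H->R'->B->plug->B
Char 5 ('H'): step: R->5, L=6; H->plug->H->R->D->L->D->refl->F->L'->C->R'->D->plug->D
Final: ciphertext=FEGBD, RIGHT=5, LEFT=6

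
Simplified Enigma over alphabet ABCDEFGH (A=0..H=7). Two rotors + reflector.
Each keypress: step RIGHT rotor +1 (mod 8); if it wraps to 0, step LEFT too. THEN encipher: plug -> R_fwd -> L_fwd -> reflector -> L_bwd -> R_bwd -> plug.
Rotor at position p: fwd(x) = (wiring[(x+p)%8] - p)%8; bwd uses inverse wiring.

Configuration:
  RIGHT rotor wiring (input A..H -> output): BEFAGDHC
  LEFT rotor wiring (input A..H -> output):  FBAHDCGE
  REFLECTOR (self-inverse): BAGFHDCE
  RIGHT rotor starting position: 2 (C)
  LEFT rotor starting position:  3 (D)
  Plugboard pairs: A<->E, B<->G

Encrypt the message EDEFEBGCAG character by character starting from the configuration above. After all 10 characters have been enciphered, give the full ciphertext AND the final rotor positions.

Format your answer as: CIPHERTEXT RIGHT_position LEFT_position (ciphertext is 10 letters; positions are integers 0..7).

Char 1 ('E'): step: R->3, L=3; E->plug->A->R->F->L->C->refl->G->L'->G->R'->F->plug->F
Char 2 ('D'): step: R->4, L=3; D->plug->D->R->G->L->G->refl->C->L'->F->R'->E->plug->A
Char 3 ('E'): step: R->5, L=3; E->plug->A->R->G->L->G->refl->C->L'->F->R'->C->plug->C
Char 4 ('F'): step: R->6, L=3; F->plug->F->R->C->L->H->refl->E->L'->A->R'->G->plug->B
Char 5 ('E'): step: R->7, L=3; E->plug->A->R->D->L->D->refl->F->L'->H->R'->F->plug->F
Char 6 ('B'): step: R->0, L->4 (L advanced); B->plug->G->R->H->L->D->refl->F->L'->F->R'->C->plug->C
Char 7 ('G'): step: R->1, L=4; G->plug->B->R->E->L->B->refl->A->L'->D->R'->A->plug->E
Char 8 ('C'): step: R->2, L=4; C->plug->C->R->E->L->B->refl->A->L'->D->R'->A->plug->E
Char 9 ('A'): step: R->3, L=4; A->plug->E->R->H->L->D->refl->F->L'->F->R'->A->plug->E
Char 10 ('G'): step: R->4, L=4; G->plug->B->R->H->L->D->refl->F->L'->F->R'->E->plug->A
Final: ciphertext=FACBFCEEEA, RIGHT=4, LEFT=4

Answer: FACBFCEEEA 4 4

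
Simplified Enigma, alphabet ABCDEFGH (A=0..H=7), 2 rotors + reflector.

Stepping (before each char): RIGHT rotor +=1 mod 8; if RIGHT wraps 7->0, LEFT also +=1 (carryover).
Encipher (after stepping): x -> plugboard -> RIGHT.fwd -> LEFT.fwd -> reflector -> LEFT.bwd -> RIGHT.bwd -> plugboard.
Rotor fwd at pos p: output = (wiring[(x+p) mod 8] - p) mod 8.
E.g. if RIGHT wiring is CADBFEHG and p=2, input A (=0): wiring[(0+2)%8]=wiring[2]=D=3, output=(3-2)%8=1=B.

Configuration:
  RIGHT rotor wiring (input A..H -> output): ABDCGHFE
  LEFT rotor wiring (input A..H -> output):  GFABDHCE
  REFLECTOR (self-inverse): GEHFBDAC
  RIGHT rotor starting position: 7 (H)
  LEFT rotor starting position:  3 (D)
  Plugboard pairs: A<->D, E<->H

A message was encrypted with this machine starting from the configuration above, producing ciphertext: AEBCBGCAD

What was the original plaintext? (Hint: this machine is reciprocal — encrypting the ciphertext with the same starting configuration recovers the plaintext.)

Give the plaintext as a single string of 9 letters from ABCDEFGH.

Char 1 ('A'): step: R->0, L->4 (L advanced); A->plug->D->R->C->L->G->refl->A->L'->D->R'->C->plug->C
Char 2 ('E'): step: R->1, L=4; E->plug->H->R->H->L->F->refl->D->L'->B->R'->C->plug->C
Char 3 ('B'): step: R->2, L=4; B->plug->B->R->A->L->H->refl->C->L'->E->R'->C->plug->C
Char 4 ('C'): step: R->3, L=4; C->plug->C->R->E->L->C->refl->H->L'->A->R'->H->plug->E
Char 5 ('B'): step: R->4, L=4; B->plug->B->R->D->L->A->refl->G->L'->C->R'->A->plug->D
Char 6 ('G'): step: R->5, L=4; G->plug->G->R->F->L->B->refl->E->L'->G->R'->F->plug->F
Char 7 ('C'): step: R->6, L=4; C->plug->C->R->C->L->G->refl->A->L'->D->R'->D->plug->A
Char 8 ('A'): step: R->7, L=4; A->plug->D->R->E->L->C->refl->H->L'->A->R'->G->plug->G
Char 9 ('D'): step: R->0, L->5 (L advanced); D->plug->A->R->A->L->C->refl->H->L'->C->R'->D->plug->A

Answer: CCCEDFAGA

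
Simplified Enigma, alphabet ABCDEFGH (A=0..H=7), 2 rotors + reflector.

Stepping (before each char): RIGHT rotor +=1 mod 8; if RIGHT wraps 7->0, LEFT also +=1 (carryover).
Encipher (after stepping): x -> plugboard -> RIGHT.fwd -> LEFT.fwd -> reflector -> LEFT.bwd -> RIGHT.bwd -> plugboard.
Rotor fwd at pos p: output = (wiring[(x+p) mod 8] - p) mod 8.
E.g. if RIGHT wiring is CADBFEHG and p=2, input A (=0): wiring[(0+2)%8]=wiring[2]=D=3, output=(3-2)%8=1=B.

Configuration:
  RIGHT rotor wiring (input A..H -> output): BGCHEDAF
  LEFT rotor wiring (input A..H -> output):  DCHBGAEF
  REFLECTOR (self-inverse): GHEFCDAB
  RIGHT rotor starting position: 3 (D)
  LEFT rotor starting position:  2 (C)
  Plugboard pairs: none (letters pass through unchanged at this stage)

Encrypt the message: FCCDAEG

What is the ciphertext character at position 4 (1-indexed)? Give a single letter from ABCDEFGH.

Char 1 ('F'): step: R->4, L=2; F->plug->F->R->C->L->E->refl->C->L'->E->R'->C->plug->C
Char 2 ('C'): step: R->5, L=2; C->plug->C->R->A->L->F->refl->D->L'->F->R'->F->plug->F
Char 3 ('C'): step: R->6, L=2; C->plug->C->R->D->L->G->refl->A->L'->H->R'->B->plug->B
Char 4 ('D'): step: R->7, L=2; D->plug->D->R->D->L->G->refl->A->L'->H->R'->C->plug->C

C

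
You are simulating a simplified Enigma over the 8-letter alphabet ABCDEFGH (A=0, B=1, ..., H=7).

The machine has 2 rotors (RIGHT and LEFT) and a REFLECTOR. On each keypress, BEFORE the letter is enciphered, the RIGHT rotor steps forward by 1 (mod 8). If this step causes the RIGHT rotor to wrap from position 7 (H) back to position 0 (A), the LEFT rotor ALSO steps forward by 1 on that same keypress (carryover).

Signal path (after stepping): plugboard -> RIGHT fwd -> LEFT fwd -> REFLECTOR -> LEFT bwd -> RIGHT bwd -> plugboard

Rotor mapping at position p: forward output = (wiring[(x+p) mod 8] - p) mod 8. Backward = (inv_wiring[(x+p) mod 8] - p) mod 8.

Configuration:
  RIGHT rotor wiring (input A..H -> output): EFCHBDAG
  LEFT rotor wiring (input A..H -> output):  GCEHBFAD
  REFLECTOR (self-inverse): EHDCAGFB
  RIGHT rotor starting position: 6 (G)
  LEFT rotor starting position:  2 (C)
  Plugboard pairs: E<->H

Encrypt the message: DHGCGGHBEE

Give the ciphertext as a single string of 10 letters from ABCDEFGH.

Answer: HFHHDBEHDC

Derivation:
Char 1 ('D'): step: R->7, L=2; D->plug->D->R->D->L->D->refl->C->L'->A->R'->E->plug->H
Char 2 ('H'): step: R->0, L->3 (L advanced); H->plug->E->R->B->L->G->refl->F->L'->D->R'->F->plug->F
Char 3 ('G'): step: R->1, L=3; G->plug->G->R->F->L->D->refl->C->L'->C->R'->E->plug->H
Char 4 ('C'): step: R->2, L=3; C->plug->C->R->H->L->B->refl->H->L'->G->R'->E->plug->H
Char 5 ('G'): step: R->3, L=3; G->plug->G->R->C->L->C->refl->D->L'->F->R'->D->plug->D
Char 6 ('G'): step: R->4, L=3; G->plug->G->R->G->L->H->refl->B->L'->H->R'->B->plug->B
Char 7 ('H'): step: R->5, L=3; H->plug->E->R->A->L->E->refl->A->L'->E->R'->H->plug->E
Char 8 ('B'): step: R->6, L=3; B->plug->B->R->A->L->E->refl->A->L'->E->R'->E->plug->H
Char 9 ('E'): step: R->7, L=3; E->plug->H->R->B->L->G->refl->F->L'->D->R'->D->plug->D
Char 10 ('E'): step: R->0, L->4 (L advanced); E->plug->H->R->G->L->A->refl->E->L'->C->R'->C->plug->C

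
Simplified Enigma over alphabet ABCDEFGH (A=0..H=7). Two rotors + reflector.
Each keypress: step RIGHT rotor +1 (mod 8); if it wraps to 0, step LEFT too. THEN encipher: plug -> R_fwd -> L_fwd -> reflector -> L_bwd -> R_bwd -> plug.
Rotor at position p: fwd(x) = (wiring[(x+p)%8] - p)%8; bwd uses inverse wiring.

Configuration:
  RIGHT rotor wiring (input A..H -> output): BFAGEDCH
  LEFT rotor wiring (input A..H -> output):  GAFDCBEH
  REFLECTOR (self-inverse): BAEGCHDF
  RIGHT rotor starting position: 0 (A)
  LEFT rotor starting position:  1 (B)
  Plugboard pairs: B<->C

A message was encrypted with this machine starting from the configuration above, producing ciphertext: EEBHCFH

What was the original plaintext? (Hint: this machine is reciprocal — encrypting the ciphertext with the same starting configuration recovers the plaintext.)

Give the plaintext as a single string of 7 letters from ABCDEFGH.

Answer: FGDFADG

Derivation:
Char 1 ('E'): step: R->1, L=1; E->plug->E->R->C->L->C->refl->E->L'->B->R'->F->plug->F
Char 2 ('E'): step: R->2, L=1; E->plug->E->R->A->L->H->refl->F->L'->H->R'->G->plug->G
Char 3 ('B'): step: R->3, L=1; B->plug->C->R->A->L->H->refl->F->L'->H->R'->D->plug->D
Char 4 ('H'): step: R->4, L=1; H->plug->H->R->C->L->C->refl->E->L'->B->R'->F->plug->F
Char 5 ('C'): step: R->5, L=1; C->plug->B->R->F->L->D->refl->G->L'->G->R'->A->plug->A
Char 6 ('F'): step: R->6, L=1; F->plug->F->R->A->L->H->refl->F->L'->H->R'->D->plug->D
Char 7 ('H'): step: R->7, L=1; H->plug->H->R->D->L->B->refl->A->L'->E->R'->G->plug->G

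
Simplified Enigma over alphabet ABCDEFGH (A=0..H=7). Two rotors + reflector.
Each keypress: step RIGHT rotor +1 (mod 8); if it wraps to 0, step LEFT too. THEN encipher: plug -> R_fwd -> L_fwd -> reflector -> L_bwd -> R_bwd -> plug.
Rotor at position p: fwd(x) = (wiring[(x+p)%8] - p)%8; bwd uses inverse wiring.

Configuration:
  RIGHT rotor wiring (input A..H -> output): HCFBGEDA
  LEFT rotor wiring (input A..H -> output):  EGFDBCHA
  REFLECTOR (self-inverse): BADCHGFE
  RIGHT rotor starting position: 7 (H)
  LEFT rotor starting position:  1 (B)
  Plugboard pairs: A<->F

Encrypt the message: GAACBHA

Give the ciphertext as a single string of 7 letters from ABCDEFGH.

Char 1 ('G'): step: R->0, L->2 (L advanced); G->plug->G->R->D->L->A->refl->B->L'->B->R'->D->plug->D
Char 2 ('A'): step: R->1, L=2; A->plug->F->R->C->L->H->refl->E->L'->H->R'->G->plug->G
Char 3 ('A'): step: R->2, L=2; A->plug->F->R->G->L->C->refl->D->L'->A->R'->H->plug->H
Char 4 ('C'): step: R->3, L=2; C->plug->C->R->B->L->B->refl->A->L'->D->R'->B->plug->B
Char 5 ('B'): step: R->4, L=2; B->plug->B->R->A->L->D->refl->C->L'->G->R'->F->plug->A
Char 6 ('H'): step: R->5, L=2; H->plug->H->R->B->L->B->refl->A->L'->D->R'->C->plug->C
Char 7 ('A'): step: R->6, L=2; A->plug->F->R->D->L->A->refl->B->L'->B->R'->C->plug->C

Answer: DGHBACC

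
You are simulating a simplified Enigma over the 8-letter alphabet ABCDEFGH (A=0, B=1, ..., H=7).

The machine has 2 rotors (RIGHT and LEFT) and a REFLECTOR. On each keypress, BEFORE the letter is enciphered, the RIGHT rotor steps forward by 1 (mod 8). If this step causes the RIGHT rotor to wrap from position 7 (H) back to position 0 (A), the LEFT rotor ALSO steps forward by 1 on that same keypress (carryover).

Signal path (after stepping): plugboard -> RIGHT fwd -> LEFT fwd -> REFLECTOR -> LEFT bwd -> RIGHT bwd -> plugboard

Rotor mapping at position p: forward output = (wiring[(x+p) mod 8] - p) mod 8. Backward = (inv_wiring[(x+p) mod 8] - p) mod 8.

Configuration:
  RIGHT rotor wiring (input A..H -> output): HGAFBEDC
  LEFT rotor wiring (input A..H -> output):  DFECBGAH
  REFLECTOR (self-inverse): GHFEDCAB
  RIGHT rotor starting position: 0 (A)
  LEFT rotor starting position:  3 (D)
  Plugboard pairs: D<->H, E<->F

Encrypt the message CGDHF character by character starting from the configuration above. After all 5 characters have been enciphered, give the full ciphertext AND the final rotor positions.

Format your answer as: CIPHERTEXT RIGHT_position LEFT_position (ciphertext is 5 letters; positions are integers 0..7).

Char 1 ('C'): step: R->1, L=3; C->plug->C->R->E->L->E->refl->D->L'->C->R'->F->plug->E
Char 2 ('G'): step: R->2, L=3; G->plug->G->R->F->L->A->refl->G->L'->B->R'->E->plug->F
Char 3 ('D'): step: R->3, L=3; D->plug->H->R->F->L->A->refl->G->L'->B->R'->C->plug->C
Char 4 ('H'): step: R->4, L=3; H->plug->D->R->G->L->C->refl->F->L'->D->R'->E->plug->F
Char 5 ('F'): step: R->5, L=3; F->plug->E->R->B->L->G->refl->A->L'->F->R'->C->plug->C
Final: ciphertext=EFCFC, RIGHT=5, LEFT=3

Answer: EFCFC 5 3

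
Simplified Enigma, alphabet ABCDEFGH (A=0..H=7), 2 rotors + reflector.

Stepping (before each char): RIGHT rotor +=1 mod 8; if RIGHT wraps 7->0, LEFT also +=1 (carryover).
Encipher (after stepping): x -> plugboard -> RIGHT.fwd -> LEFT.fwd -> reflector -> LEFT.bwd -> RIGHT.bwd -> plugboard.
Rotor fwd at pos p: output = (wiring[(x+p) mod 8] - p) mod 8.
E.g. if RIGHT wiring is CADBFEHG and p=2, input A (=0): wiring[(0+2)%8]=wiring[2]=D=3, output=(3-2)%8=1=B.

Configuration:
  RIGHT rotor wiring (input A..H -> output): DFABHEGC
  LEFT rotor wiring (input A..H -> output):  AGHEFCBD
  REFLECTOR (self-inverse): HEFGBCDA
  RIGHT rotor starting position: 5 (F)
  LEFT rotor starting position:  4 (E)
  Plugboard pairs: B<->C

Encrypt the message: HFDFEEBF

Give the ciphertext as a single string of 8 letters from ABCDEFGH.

Answer: GCFBGAAH

Derivation:
Char 1 ('H'): step: R->6, L=4; H->plug->H->R->G->L->D->refl->G->L'->B->R'->G->plug->G
Char 2 ('F'): step: R->7, L=4; F->plug->F->R->A->L->B->refl->E->L'->E->R'->B->plug->C
Char 3 ('D'): step: R->0, L->5 (L advanced); D->plug->D->R->B->L->E->refl->B->L'->E->R'->F->plug->F
Char 4 ('F'): step: R->1, L=5; F->plug->F->R->F->L->C->refl->F->L'->A->R'->C->plug->B
Char 5 ('E'): step: R->2, L=5; E->plug->E->R->E->L->B->refl->E->L'->B->R'->G->plug->G
Char 6 ('E'): step: R->3, L=5; E->plug->E->R->H->L->A->refl->H->L'->G->R'->A->plug->A
Char 7 ('B'): step: R->4, L=5; B->plug->C->R->C->L->G->refl->D->L'->D->R'->A->plug->A
Char 8 ('F'): step: R->5, L=5; F->plug->F->R->D->L->D->refl->G->L'->C->R'->H->plug->H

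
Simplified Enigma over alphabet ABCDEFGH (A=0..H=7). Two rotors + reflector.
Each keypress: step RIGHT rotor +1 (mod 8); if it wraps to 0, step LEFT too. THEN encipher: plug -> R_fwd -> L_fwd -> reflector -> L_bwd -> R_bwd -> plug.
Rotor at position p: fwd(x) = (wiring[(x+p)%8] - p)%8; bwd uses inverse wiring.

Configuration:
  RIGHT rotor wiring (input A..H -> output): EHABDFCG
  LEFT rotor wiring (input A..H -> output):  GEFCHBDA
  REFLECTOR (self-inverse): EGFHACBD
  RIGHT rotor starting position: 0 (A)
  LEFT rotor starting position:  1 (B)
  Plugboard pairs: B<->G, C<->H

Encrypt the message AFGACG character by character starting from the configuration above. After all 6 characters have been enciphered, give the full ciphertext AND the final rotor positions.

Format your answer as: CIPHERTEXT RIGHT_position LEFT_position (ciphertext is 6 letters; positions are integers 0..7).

Answer: HHACAH 6 1

Derivation:
Char 1 ('A'): step: R->1, L=1; A->plug->A->R->G->L->H->refl->D->L'->A->R'->C->plug->H
Char 2 ('F'): step: R->2, L=1; F->plug->F->R->E->L->A->refl->E->L'->B->R'->C->plug->H
Char 3 ('G'): step: R->3, L=1; G->plug->B->R->A->L->D->refl->H->L'->G->R'->A->plug->A
Char 4 ('A'): step: R->4, L=1; A->plug->A->R->H->L->F->refl->C->L'->F->R'->H->plug->C
Char 5 ('C'): step: R->5, L=1; C->plug->H->R->G->L->H->refl->D->L'->A->R'->A->plug->A
Char 6 ('G'): step: R->6, L=1; G->plug->B->R->A->L->D->refl->H->L'->G->R'->C->plug->H
Final: ciphertext=HHACAH, RIGHT=6, LEFT=1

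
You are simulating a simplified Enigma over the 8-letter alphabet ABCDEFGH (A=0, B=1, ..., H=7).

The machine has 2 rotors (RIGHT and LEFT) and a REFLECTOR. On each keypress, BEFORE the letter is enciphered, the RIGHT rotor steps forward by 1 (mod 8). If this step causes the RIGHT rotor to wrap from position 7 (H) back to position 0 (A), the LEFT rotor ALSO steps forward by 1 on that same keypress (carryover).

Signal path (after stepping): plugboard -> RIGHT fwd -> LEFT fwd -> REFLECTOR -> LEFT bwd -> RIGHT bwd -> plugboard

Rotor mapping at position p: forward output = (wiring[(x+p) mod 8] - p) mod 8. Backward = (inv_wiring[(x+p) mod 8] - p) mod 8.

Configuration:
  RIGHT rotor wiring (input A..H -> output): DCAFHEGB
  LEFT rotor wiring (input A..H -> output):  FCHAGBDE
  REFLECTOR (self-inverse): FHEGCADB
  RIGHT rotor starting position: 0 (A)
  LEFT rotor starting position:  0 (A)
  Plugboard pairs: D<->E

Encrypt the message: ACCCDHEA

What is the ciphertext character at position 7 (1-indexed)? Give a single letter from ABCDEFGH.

Char 1 ('A'): step: R->1, L=0; A->plug->A->R->B->L->C->refl->E->L'->H->R'->B->plug->B
Char 2 ('C'): step: R->2, L=0; C->plug->C->R->F->L->B->refl->H->L'->C->R'->D->plug->E
Char 3 ('C'): step: R->3, L=0; C->plug->C->R->B->L->C->refl->E->L'->H->R'->G->plug->G
Char 4 ('C'): step: R->4, L=0; C->plug->C->R->C->L->H->refl->B->L'->F->R'->D->plug->E
Char 5 ('D'): step: R->5, L=0; D->plug->E->R->F->L->B->refl->H->L'->C->R'->H->plug->H
Char 6 ('H'): step: R->6, L=0; H->plug->H->R->G->L->D->refl->G->L'->E->R'->D->plug->E
Char 7 ('E'): step: R->7, L=0; E->plug->D->R->B->L->C->refl->E->L'->H->R'->H->plug->H

H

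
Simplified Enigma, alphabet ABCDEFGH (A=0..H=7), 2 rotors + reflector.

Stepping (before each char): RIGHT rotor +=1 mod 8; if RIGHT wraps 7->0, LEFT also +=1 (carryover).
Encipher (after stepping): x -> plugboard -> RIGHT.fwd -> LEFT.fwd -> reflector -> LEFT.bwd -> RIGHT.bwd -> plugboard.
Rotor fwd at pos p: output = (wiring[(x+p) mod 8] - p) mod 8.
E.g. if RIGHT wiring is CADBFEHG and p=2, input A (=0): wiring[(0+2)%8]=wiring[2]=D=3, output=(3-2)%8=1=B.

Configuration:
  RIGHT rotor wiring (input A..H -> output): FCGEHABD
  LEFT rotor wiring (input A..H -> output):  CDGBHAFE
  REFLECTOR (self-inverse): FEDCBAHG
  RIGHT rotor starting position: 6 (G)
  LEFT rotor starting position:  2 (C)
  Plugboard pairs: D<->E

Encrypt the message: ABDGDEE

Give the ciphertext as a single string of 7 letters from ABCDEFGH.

Answer: DCCDCAD

Derivation:
Char 1 ('A'): step: R->7, L=2; A->plug->A->R->E->L->D->refl->C->L'->F->R'->E->plug->D
Char 2 ('B'): step: R->0, L->3 (L advanced); B->plug->B->R->C->L->F->refl->A->L'->G->R'->C->plug->C
Char 3 ('D'): step: R->1, L=3; D->plug->E->R->H->L->D->refl->C->L'->D->R'->C->plug->C
Char 4 ('G'): step: R->2, L=3; G->plug->G->R->D->L->C->refl->D->L'->H->R'->E->plug->D
Char 5 ('D'): step: R->3, L=3; D->plug->E->R->A->L->G->refl->H->L'->F->R'->C->plug->C
Char 6 ('E'): step: R->4, L=3; E->plug->D->R->H->L->D->refl->C->L'->D->R'->A->plug->A
Char 7 ('E'): step: R->5, L=3; E->plug->D->R->A->L->G->refl->H->L'->F->R'->E->plug->D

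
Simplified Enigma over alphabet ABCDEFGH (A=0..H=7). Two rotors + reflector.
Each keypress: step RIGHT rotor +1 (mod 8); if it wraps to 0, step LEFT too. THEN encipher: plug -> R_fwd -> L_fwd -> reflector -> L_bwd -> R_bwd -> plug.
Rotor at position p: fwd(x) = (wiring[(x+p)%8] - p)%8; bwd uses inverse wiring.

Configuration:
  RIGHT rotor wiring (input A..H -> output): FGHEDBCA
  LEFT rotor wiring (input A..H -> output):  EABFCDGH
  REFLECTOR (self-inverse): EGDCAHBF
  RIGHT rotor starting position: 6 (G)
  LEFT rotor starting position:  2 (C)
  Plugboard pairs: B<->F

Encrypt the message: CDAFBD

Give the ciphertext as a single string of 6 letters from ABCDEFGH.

Char 1 ('C'): step: R->7, L=2; C->plug->C->R->H->L->G->refl->B->L'->D->R'->H->plug->H
Char 2 ('D'): step: R->0, L->3 (L advanced); D->plug->D->R->E->L->E->refl->A->L'->C->R'->G->plug->G
Char 3 ('A'): step: R->1, L=3; A->plug->A->R->F->L->B->refl->G->L'->H->R'->G->plug->G
Char 4 ('F'): step: R->2, L=3; F->plug->B->R->C->L->A->refl->E->L'->E->R'->H->plug->H
Char 5 ('B'): step: R->3, L=3; B->plug->F->R->C->L->A->refl->E->L'->E->R'->H->plug->H
Char 6 ('D'): step: R->4, L=3; D->plug->D->R->E->L->E->refl->A->L'->C->R'->F->plug->B

Answer: HGGHHB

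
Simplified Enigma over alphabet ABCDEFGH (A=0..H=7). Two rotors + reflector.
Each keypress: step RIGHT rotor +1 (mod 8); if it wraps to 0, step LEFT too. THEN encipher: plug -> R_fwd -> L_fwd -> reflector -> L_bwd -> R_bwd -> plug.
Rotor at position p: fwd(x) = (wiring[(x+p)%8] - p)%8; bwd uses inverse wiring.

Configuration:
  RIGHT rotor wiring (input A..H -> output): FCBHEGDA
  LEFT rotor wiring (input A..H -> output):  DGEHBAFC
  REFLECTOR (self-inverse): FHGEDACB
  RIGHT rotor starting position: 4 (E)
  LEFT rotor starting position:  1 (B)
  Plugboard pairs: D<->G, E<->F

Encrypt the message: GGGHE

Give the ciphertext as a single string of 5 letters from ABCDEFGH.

Char 1 ('G'): step: R->5, L=1; G->plug->D->R->A->L->F->refl->A->L'->D->R'->C->plug->C
Char 2 ('G'): step: R->6, L=1; G->plug->D->R->E->L->H->refl->B->L'->G->R'->G->plug->D
Char 3 ('G'): step: R->7, L=1; G->plug->D->R->C->L->G->refl->C->L'->H->R'->G->plug->D
Char 4 ('H'): step: R->0, L->2 (L advanced); H->plug->H->R->A->L->C->refl->G->L'->D->R'->G->plug->D
Char 5 ('E'): step: R->1, L=2; E->plug->F->R->C->L->H->refl->B->L'->G->R'->C->plug->C

Answer: CDDDC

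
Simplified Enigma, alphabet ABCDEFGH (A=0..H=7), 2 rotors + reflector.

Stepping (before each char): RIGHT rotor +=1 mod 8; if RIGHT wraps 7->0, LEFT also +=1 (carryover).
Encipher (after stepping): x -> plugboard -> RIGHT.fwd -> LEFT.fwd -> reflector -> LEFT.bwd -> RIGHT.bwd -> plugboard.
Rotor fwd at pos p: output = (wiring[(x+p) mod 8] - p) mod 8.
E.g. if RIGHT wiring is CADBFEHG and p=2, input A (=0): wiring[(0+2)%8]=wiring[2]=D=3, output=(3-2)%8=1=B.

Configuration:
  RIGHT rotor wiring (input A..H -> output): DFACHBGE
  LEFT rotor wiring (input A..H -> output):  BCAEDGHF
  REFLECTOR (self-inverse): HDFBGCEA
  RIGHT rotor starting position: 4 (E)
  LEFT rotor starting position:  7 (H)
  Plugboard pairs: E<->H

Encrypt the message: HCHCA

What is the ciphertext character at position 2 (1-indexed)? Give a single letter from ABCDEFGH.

Char 1 ('H'): step: R->5, L=7; H->plug->E->R->A->L->G->refl->E->L'->F->R'->G->plug->G
Char 2 ('C'): step: R->6, L=7; C->plug->C->R->F->L->E->refl->G->L'->A->R'->A->plug->A

A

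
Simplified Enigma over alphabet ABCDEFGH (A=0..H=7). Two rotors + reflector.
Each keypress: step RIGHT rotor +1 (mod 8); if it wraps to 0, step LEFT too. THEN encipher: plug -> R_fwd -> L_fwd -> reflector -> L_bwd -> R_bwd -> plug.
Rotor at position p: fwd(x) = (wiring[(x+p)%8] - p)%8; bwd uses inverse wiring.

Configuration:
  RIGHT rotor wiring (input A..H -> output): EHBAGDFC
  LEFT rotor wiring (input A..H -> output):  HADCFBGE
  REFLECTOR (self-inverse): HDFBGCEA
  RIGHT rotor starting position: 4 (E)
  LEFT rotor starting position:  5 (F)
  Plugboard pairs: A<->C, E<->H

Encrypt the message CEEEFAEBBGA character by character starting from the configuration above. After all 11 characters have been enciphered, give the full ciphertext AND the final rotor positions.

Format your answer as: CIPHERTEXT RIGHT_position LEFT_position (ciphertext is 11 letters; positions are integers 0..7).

Char 1 ('C'): step: R->5, L=5; C->plug->A->R->G->L->F->refl->C->L'->D->R'->G->plug->G
Char 2 ('E'): step: R->6, L=5; E->plug->H->R->F->L->G->refl->E->L'->A->R'->G->plug->G
Char 3 ('E'): step: R->7, L=5; E->plug->H->R->G->L->F->refl->C->L'->D->R'->A->plug->C
Char 4 ('E'): step: R->0, L->6 (L advanced); E->plug->H->R->C->L->B->refl->D->L'->H->R'->B->plug->B
Char 5 ('F'): step: R->1, L=6; F->plug->F->R->E->L->F->refl->C->L'->D->R'->H->plug->E
Char 6 ('A'): step: R->2, L=6; A->plug->C->R->E->L->F->refl->C->L'->D->R'->E->plug->H
Char 7 ('E'): step: R->3, L=6; E->plug->H->R->G->L->H->refl->A->L'->A->R'->C->plug->A
Char 8 ('B'): step: R->4, L=6; B->plug->B->R->H->L->D->refl->B->L'->C->R'->A->plug->C
Char 9 ('B'): step: R->5, L=6; B->plug->B->R->A->L->A->refl->H->L'->G->R'->A->plug->C
Char 10 ('G'): step: R->6, L=6; G->plug->G->R->A->L->A->refl->H->L'->G->R'->C->plug->A
Char 11 ('A'): step: R->7, L=6; A->plug->C->R->A->L->A->refl->H->L'->G->R'->H->plug->E
Final: ciphertext=GGCBEHACCAE, RIGHT=7, LEFT=6

Answer: GGCBEHACCAE 7 6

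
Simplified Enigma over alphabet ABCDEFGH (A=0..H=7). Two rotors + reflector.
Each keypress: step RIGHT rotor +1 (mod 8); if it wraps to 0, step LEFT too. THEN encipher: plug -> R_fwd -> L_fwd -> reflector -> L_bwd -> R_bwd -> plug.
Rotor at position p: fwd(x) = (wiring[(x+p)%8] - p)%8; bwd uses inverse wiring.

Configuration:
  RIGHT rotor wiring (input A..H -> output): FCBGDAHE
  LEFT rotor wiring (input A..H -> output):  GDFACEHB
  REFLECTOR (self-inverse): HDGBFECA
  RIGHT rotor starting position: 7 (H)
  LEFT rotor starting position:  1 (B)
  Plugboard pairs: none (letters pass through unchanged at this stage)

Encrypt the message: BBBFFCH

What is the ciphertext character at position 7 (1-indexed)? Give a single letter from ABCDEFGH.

Char 1 ('B'): step: R->0, L->2 (L advanced); B->plug->B->R->C->L->A->refl->H->L'->F->R'->A->plug->A
Char 2 ('B'): step: R->1, L=2; B->plug->B->R->A->L->D->refl->B->L'->H->R'->E->plug->E
Char 3 ('B'): step: R->2, L=2; B->plug->B->R->E->L->F->refl->E->L'->G->R'->D->plug->D
Char 4 ('F'): step: R->3, L=2; F->plug->F->R->C->L->A->refl->H->L'->F->R'->C->plug->C
Char 5 ('F'): step: R->4, L=2; F->plug->F->R->G->L->E->refl->F->L'->E->R'->B->plug->B
Char 6 ('C'): step: R->5, L=2; C->plug->C->R->H->L->B->refl->D->L'->A->R'->D->plug->D
Char 7 ('H'): step: R->6, L=2; H->plug->H->R->C->L->A->refl->H->L'->F->R'->G->plug->G

G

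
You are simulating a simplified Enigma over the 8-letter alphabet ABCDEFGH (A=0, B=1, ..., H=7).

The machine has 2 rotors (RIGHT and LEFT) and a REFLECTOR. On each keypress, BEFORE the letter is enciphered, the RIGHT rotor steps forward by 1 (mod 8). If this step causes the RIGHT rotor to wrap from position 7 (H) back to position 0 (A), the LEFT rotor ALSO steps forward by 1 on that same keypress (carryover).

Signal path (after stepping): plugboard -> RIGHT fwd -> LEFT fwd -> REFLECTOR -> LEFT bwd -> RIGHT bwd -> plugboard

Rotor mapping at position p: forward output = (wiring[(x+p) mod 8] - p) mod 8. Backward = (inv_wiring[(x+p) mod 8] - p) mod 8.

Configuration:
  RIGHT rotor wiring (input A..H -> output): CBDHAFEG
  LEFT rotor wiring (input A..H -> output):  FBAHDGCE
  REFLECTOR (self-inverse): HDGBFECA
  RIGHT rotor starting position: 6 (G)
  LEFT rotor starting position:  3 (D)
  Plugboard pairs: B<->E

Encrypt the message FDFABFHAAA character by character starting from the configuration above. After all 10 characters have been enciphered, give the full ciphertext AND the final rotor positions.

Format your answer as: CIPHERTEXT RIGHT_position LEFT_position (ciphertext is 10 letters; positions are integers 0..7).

Char 1 ('F'): step: R->7, L=3; F->plug->F->R->B->L->A->refl->H->L'->D->R'->B->plug->E
Char 2 ('D'): step: R->0, L->4 (L advanced); D->plug->D->R->H->L->D->refl->B->L'->E->R'->G->plug->G
Char 3 ('F'): step: R->1, L=4; F->plug->F->R->D->L->A->refl->H->L'->A->R'->A->plug->A
Char 4 ('A'): step: R->2, L=4; A->plug->A->R->B->L->C->refl->G->L'->C->R'->E->plug->B
Char 5 ('B'): step: R->3, L=4; B->plug->E->R->D->L->A->refl->H->L'->A->R'->H->plug->H
Char 6 ('F'): step: R->4, L=4; F->plug->F->R->F->L->F->refl->E->L'->G->R'->E->plug->B
Char 7 ('H'): step: R->5, L=4; H->plug->H->R->D->L->A->refl->H->L'->A->R'->A->plug->A
Char 8 ('A'): step: R->6, L=4; A->plug->A->R->G->L->E->refl->F->L'->F->R'->E->plug->B
Char 9 ('A'): step: R->7, L=4; A->plug->A->R->H->L->D->refl->B->L'->E->R'->D->plug->D
Char 10 ('A'): step: R->0, L->5 (L advanced); A->plug->A->R->C->L->H->refl->A->L'->D->R'->C->plug->C
Final: ciphertext=EGABHBABDC, RIGHT=0, LEFT=5

Answer: EGABHBABDC 0 5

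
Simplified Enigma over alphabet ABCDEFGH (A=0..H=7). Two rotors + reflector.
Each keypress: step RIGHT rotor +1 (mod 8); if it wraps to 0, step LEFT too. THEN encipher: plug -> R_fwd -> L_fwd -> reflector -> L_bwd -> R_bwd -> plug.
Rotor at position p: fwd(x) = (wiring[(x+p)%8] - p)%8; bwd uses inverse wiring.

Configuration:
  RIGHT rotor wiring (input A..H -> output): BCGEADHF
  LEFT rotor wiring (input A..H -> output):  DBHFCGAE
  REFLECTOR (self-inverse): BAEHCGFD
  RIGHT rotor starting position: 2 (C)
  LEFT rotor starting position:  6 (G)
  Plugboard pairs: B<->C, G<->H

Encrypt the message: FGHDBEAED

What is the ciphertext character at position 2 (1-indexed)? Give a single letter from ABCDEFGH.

Char 1 ('F'): step: R->3, L=6; F->plug->F->R->G->L->E->refl->C->L'->A->R'->C->plug->B
Char 2 ('G'): step: R->4, L=6; G->plug->H->R->A->L->C->refl->E->L'->G->R'->F->plug->F

F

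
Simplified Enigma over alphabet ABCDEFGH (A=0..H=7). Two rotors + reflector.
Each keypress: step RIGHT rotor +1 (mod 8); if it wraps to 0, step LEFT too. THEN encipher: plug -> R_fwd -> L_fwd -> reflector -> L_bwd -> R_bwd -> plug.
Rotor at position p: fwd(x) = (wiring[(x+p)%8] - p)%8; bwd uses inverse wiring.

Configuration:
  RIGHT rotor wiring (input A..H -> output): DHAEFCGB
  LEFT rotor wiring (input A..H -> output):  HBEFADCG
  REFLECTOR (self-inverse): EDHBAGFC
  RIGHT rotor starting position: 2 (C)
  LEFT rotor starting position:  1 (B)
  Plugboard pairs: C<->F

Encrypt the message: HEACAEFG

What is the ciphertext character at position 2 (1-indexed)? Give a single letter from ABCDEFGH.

Char 1 ('H'): step: R->3, L=1; H->plug->H->R->F->L->B->refl->D->L'->B->R'->A->plug->A
Char 2 ('E'): step: R->4, L=1; E->plug->E->R->H->L->G->refl->F->L'->G->R'->B->plug->B

B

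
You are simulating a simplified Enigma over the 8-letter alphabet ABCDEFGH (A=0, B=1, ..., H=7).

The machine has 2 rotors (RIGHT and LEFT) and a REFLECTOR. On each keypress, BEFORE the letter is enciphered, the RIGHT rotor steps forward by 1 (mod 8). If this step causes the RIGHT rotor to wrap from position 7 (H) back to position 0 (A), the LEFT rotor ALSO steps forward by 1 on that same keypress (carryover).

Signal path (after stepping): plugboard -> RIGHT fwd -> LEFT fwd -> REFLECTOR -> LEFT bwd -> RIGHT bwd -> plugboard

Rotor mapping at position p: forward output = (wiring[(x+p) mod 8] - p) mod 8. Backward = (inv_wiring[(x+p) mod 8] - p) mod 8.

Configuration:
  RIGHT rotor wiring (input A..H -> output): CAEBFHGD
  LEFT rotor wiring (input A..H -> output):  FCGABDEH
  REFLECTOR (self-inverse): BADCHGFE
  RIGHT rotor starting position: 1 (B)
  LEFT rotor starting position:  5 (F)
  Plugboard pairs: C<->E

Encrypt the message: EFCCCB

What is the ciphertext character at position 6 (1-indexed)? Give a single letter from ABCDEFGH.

Char 1 ('E'): step: R->2, L=5; E->plug->C->R->D->L->A->refl->B->L'->F->R'->D->plug->D
Char 2 ('F'): step: R->3, L=5; F->plug->F->R->H->L->E->refl->H->L'->B->R'->H->plug->H
Char 3 ('C'): step: R->4, L=5; C->plug->E->R->G->L->D->refl->C->L'->C->R'->C->plug->E
Char 4 ('C'): step: R->5, L=5; C->plug->E->R->D->L->A->refl->B->L'->F->R'->D->plug->D
Char 5 ('C'): step: R->6, L=5; C->plug->E->R->G->L->D->refl->C->L'->C->R'->D->plug->D
Char 6 ('B'): step: R->7, L=5; B->plug->B->R->D->L->A->refl->B->L'->F->R'->D->plug->D

D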